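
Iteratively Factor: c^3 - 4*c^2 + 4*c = (c - 2)*(c^2 - 2*c) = (c - 2)^2*(c)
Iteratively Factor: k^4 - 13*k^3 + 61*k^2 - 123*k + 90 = (k - 3)*(k^3 - 10*k^2 + 31*k - 30) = (k - 3)*(k - 2)*(k^2 - 8*k + 15) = (k - 5)*(k - 3)*(k - 2)*(k - 3)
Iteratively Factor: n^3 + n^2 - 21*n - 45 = (n + 3)*(n^2 - 2*n - 15) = (n - 5)*(n + 3)*(n + 3)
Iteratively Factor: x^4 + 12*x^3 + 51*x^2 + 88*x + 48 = (x + 4)*(x^3 + 8*x^2 + 19*x + 12) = (x + 1)*(x + 4)*(x^2 + 7*x + 12) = (x + 1)*(x + 4)^2*(x + 3)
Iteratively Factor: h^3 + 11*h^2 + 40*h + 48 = (h + 3)*(h^2 + 8*h + 16) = (h + 3)*(h + 4)*(h + 4)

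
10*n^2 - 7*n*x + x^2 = (-5*n + x)*(-2*n + x)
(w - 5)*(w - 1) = w^2 - 6*w + 5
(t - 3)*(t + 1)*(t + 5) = t^3 + 3*t^2 - 13*t - 15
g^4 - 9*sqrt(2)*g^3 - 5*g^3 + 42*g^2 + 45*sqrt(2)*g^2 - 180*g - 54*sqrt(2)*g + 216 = (g - 3)*(g - 2)*(g - 6*sqrt(2))*(g - 3*sqrt(2))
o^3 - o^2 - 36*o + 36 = (o - 6)*(o - 1)*(o + 6)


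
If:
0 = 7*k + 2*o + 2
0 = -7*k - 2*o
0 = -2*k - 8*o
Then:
No Solution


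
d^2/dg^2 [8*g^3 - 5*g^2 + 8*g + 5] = 48*g - 10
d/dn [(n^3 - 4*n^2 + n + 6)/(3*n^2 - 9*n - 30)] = (n^4 - 6*n^3 - 19*n^2 + 68*n + 8)/(3*(n^4 - 6*n^3 - 11*n^2 + 60*n + 100))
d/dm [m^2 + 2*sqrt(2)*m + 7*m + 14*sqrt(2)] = 2*m + 2*sqrt(2) + 7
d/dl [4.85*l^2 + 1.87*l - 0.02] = 9.7*l + 1.87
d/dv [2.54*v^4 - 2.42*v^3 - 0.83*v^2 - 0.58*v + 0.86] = 10.16*v^3 - 7.26*v^2 - 1.66*v - 0.58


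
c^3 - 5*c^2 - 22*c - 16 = (c - 8)*(c + 1)*(c + 2)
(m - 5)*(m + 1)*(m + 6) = m^3 + 2*m^2 - 29*m - 30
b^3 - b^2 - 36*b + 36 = (b - 6)*(b - 1)*(b + 6)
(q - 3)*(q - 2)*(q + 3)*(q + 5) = q^4 + 3*q^3 - 19*q^2 - 27*q + 90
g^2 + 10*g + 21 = (g + 3)*(g + 7)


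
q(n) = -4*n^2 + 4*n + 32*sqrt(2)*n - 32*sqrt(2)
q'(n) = -8*n + 4 + 32*sqrt(2)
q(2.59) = 55.48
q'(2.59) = 28.53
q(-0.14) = -52.23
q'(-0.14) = 50.37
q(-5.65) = -451.23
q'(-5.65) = 94.45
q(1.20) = 8.09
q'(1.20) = 39.65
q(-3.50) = -266.65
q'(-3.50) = 77.25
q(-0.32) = -61.43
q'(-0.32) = 51.81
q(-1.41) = -122.66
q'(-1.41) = 60.53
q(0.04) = -43.29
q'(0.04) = 48.93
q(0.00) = -45.25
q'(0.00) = 49.25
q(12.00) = -30.20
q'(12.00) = -46.75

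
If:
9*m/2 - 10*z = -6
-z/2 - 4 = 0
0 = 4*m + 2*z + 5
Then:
No Solution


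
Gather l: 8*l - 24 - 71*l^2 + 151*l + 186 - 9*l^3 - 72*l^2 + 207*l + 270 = -9*l^3 - 143*l^2 + 366*l + 432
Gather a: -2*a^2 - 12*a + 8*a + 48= -2*a^2 - 4*a + 48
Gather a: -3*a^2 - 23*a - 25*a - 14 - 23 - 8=-3*a^2 - 48*a - 45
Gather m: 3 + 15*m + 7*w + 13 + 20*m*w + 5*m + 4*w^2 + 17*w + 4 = m*(20*w + 20) + 4*w^2 + 24*w + 20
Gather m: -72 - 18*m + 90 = 18 - 18*m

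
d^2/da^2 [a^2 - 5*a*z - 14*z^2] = 2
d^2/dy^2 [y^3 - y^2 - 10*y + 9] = 6*y - 2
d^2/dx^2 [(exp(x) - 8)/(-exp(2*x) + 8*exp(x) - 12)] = (-exp(4*x) + 24*exp(3*x) - 120*exp(2*x) + 32*exp(x) + 624)*exp(x)/(exp(6*x) - 24*exp(5*x) + 228*exp(4*x) - 1088*exp(3*x) + 2736*exp(2*x) - 3456*exp(x) + 1728)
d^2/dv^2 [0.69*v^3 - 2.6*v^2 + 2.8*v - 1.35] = 4.14*v - 5.2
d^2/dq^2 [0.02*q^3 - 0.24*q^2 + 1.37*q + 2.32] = 0.12*q - 0.48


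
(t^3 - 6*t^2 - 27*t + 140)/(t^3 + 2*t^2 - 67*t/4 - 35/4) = 4*(t^2 - 11*t + 28)/(4*t^2 - 12*t - 7)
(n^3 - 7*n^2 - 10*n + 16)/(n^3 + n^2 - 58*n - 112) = (n - 1)/(n + 7)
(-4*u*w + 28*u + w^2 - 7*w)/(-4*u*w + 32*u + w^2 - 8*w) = (w - 7)/(w - 8)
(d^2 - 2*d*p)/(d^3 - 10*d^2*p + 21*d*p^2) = (d - 2*p)/(d^2 - 10*d*p + 21*p^2)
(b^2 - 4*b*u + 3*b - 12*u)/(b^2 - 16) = (b^2 - 4*b*u + 3*b - 12*u)/(b^2 - 16)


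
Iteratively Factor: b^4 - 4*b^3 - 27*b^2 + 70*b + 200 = (b - 5)*(b^3 + b^2 - 22*b - 40) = (b - 5)*(b + 4)*(b^2 - 3*b - 10) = (b - 5)^2*(b + 4)*(b + 2)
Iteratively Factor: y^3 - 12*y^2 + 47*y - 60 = (y - 5)*(y^2 - 7*y + 12) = (y - 5)*(y - 4)*(y - 3)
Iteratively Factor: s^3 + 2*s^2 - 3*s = (s - 1)*(s^2 + 3*s) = s*(s - 1)*(s + 3)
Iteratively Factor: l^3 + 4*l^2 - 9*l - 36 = (l + 3)*(l^2 + l - 12) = (l + 3)*(l + 4)*(l - 3)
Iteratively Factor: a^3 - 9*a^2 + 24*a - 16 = (a - 4)*(a^2 - 5*a + 4) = (a - 4)^2*(a - 1)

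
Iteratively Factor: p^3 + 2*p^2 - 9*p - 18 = (p - 3)*(p^2 + 5*p + 6) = (p - 3)*(p + 3)*(p + 2)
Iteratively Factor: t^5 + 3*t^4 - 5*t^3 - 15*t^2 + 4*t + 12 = (t - 2)*(t^4 + 5*t^3 + 5*t^2 - 5*t - 6) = (t - 2)*(t + 2)*(t^3 + 3*t^2 - t - 3) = (t - 2)*(t + 2)*(t + 3)*(t^2 - 1) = (t - 2)*(t + 1)*(t + 2)*(t + 3)*(t - 1)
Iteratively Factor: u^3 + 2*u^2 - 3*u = (u + 3)*(u^2 - u) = u*(u + 3)*(u - 1)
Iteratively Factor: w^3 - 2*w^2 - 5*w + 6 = (w - 3)*(w^2 + w - 2) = (w - 3)*(w - 1)*(w + 2)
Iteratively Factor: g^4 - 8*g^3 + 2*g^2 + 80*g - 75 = (g - 5)*(g^3 - 3*g^2 - 13*g + 15) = (g - 5)*(g - 1)*(g^2 - 2*g - 15) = (g - 5)*(g - 1)*(g + 3)*(g - 5)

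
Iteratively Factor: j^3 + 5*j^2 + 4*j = (j + 4)*(j^2 + j) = (j + 1)*(j + 4)*(j)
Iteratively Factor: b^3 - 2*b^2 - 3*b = (b - 3)*(b^2 + b) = (b - 3)*(b + 1)*(b)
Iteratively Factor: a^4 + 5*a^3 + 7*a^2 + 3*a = (a + 1)*(a^3 + 4*a^2 + 3*a) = a*(a + 1)*(a^2 + 4*a + 3) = a*(a + 1)^2*(a + 3)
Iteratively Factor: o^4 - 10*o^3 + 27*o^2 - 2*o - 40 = (o - 2)*(o^3 - 8*o^2 + 11*o + 20) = (o - 4)*(o - 2)*(o^2 - 4*o - 5) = (o - 4)*(o - 2)*(o + 1)*(o - 5)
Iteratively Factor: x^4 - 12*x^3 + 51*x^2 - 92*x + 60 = (x - 5)*(x^3 - 7*x^2 + 16*x - 12) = (x - 5)*(x - 2)*(x^2 - 5*x + 6) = (x - 5)*(x - 3)*(x - 2)*(x - 2)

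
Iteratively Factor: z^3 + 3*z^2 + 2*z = (z)*(z^2 + 3*z + 2) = z*(z + 2)*(z + 1)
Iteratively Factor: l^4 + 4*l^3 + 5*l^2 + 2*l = (l + 1)*(l^3 + 3*l^2 + 2*l) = (l + 1)^2*(l^2 + 2*l) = (l + 1)^2*(l + 2)*(l)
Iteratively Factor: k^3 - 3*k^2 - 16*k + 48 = (k - 3)*(k^2 - 16) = (k - 4)*(k - 3)*(k + 4)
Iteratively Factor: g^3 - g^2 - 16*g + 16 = (g + 4)*(g^2 - 5*g + 4) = (g - 4)*(g + 4)*(g - 1)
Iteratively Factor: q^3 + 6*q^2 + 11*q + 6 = (q + 3)*(q^2 + 3*q + 2) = (q + 2)*(q + 3)*(q + 1)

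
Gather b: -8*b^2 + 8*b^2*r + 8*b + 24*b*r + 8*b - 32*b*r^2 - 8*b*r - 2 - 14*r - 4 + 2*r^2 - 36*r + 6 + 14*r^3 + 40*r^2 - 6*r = b^2*(8*r - 8) + b*(-32*r^2 + 16*r + 16) + 14*r^3 + 42*r^2 - 56*r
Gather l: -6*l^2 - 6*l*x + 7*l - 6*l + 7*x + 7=-6*l^2 + l*(1 - 6*x) + 7*x + 7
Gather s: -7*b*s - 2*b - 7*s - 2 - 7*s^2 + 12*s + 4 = -2*b - 7*s^2 + s*(5 - 7*b) + 2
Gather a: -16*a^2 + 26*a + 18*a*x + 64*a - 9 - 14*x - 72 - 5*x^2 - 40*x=-16*a^2 + a*(18*x + 90) - 5*x^2 - 54*x - 81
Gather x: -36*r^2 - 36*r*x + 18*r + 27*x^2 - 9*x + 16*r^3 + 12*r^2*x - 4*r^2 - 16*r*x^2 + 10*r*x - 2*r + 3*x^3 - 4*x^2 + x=16*r^3 - 40*r^2 + 16*r + 3*x^3 + x^2*(23 - 16*r) + x*(12*r^2 - 26*r - 8)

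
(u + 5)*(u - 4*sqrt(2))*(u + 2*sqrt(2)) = u^3 - 2*sqrt(2)*u^2 + 5*u^2 - 16*u - 10*sqrt(2)*u - 80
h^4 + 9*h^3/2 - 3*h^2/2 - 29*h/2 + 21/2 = (h - 1)^2*(h + 3)*(h + 7/2)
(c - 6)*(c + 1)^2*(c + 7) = c^4 + 3*c^3 - 39*c^2 - 83*c - 42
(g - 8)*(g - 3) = g^2 - 11*g + 24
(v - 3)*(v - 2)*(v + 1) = v^3 - 4*v^2 + v + 6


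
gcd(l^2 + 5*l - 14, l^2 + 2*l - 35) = l + 7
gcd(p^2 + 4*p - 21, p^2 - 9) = p - 3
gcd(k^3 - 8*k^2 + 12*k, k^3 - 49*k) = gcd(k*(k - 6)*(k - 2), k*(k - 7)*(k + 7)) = k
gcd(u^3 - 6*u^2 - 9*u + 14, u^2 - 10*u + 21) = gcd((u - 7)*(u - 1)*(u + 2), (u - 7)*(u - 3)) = u - 7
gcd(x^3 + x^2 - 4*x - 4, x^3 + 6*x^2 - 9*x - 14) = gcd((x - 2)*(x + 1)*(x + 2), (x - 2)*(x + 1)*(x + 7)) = x^2 - x - 2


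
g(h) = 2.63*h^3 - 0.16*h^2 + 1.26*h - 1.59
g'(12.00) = 1133.58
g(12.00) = 4535.13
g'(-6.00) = 287.22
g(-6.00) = -582.99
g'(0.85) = 6.69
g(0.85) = 0.98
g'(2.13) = 36.37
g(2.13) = 25.78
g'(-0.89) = 7.79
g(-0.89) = -4.69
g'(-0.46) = 3.08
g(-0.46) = -2.46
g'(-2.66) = 57.94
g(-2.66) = -55.57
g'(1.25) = 13.19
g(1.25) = 4.87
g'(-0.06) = 1.31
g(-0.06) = -1.67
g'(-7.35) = 429.85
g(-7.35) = -1063.78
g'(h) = 7.89*h^2 - 0.32*h + 1.26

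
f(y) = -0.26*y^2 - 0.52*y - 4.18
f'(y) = -0.52*y - 0.52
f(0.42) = -4.44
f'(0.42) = -0.74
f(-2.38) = -4.42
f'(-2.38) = 0.72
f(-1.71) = -4.05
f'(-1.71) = 0.37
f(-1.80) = -4.09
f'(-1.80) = 0.42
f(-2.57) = -4.56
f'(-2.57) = 0.82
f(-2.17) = -4.28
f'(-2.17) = 0.61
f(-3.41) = -5.43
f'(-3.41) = 1.25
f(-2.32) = -4.37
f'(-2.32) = 0.69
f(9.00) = -29.92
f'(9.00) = -5.20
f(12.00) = -47.86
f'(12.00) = -6.76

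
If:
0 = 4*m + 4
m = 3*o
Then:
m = -1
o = -1/3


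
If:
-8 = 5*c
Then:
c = -8/5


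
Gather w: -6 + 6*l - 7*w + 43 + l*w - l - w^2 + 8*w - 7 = 5*l - w^2 + w*(l + 1) + 30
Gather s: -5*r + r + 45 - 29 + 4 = 20 - 4*r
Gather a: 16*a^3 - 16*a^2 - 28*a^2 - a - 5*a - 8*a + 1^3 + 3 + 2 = 16*a^3 - 44*a^2 - 14*a + 6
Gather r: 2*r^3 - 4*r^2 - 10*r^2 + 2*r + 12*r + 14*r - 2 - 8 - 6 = 2*r^3 - 14*r^2 + 28*r - 16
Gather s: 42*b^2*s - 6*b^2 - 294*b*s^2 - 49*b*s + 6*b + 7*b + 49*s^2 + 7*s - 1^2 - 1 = -6*b^2 + 13*b + s^2*(49 - 294*b) + s*(42*b^2 - 49*b + 7) - 2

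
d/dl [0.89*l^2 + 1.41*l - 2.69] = 1.78*l + 1.41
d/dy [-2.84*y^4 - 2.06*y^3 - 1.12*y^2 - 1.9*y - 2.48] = -11.36*y^3 - 6.18*y^2 - 2.24*y - 1.9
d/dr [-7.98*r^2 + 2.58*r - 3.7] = 2.58 - 15.96*r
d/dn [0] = 0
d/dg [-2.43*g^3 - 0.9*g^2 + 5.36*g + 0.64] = -7.29*g^2 - 1.8*g + 5.36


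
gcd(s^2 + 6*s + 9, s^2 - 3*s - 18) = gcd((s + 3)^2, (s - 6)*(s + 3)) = s + 3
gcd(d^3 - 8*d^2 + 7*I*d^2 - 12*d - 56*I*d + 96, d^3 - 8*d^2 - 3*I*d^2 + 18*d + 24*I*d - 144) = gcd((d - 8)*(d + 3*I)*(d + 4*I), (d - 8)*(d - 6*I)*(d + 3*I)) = d^2 + d*(-8 + 3*I) - 24*I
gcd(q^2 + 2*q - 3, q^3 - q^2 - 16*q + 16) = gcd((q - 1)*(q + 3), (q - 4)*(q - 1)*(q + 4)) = q - 1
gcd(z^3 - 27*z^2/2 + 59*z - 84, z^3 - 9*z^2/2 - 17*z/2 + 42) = z^2 - 15*z/2 + 14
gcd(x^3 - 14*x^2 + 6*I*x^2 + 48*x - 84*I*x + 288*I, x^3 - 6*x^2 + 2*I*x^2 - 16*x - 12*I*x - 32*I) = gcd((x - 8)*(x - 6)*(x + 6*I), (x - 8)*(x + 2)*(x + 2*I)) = x - 8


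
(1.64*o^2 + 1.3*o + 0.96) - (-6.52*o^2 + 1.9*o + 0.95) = 8.16*o^2 - 0.6*o + 0.01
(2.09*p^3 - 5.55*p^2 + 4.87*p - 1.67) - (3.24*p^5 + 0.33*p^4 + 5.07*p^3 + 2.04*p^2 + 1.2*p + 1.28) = -3.24*p^5 - 0.33*p^4 - 2.98*p^3 - 7.59*p^2 + 3.67*p - 2.95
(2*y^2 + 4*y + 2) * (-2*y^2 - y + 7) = -4*y^4 - 10*y^3 + 6*y^2 + 26*y + 14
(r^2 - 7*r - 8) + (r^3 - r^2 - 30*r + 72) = r^3 - 37*r + 64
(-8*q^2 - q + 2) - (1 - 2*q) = -8*q^2 + q + 1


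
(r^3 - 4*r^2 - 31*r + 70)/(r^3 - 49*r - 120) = (r^2 - 9*r + 14)/(r^2 - 5*r - 24)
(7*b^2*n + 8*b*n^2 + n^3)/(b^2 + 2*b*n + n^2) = n*(7*b + n)/(b + n)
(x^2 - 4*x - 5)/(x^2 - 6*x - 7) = (x - 5)/(x - 7)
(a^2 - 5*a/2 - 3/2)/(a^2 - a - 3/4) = 2*(a - 3)/(2*a - 3)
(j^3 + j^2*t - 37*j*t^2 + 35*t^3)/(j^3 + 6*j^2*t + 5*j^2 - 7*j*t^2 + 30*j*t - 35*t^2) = (j - 5*t)/(j + 5)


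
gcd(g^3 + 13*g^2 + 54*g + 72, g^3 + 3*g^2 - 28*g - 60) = g + 6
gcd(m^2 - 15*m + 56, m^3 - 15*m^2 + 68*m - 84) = m - 7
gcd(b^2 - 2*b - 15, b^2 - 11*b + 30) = b - 5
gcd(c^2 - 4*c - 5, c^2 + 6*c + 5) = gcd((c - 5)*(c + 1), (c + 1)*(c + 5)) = c + 1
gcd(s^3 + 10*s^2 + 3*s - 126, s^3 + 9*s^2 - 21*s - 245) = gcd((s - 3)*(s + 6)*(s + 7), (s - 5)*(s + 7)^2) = s + 7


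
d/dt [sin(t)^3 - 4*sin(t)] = (3*sin(t)^2 - 4)*cos(t)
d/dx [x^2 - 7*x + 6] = 2*x - 7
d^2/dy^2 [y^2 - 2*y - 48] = 2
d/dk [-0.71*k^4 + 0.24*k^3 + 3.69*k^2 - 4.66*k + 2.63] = -2.84*k^3 + 0.72*k^2 + 7.38*k - 4.66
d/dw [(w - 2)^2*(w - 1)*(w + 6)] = 4*w^3 + 3*w^2 - 44*w + 44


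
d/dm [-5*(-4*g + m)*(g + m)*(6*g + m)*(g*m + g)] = 5*g*(24*g^3 + 44*g^2*m + 22*g^2 - 9*g*m^2 - 6*g*m - 4*m^3 - 3*m^2)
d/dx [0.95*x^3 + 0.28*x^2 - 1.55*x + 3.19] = 2.85*x^2 + 0.56*x - 1.55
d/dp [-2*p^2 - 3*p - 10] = -4*p - 3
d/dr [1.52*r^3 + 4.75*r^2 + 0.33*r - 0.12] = 4.56*r^2 + 9.5*r + 0.33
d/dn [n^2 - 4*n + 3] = 2*n - 4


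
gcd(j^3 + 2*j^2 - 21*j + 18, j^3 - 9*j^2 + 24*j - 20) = 1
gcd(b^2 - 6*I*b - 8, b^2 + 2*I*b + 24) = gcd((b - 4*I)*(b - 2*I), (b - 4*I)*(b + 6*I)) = b - 4*I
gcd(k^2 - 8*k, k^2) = k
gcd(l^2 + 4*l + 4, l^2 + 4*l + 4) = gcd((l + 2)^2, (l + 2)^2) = l^2 + 4*l + 4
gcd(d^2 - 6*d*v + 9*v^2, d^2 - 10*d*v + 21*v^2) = -d + 3*v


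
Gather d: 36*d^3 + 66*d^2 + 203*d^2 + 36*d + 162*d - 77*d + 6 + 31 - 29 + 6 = 36*d^3 + 269*d^2 + 121*d + 14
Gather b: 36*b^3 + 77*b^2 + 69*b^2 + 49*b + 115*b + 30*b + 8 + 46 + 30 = 36*b^3 + 146*b^2 + 194*b + 84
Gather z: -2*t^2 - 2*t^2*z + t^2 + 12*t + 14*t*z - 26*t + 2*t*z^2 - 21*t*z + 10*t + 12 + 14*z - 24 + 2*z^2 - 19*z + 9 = -t^2 - 4*t + z^2*(2*t + 2) + z*(-2*t^2 - 7*t - 5) - 3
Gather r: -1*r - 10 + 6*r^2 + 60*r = 6*r^2 + 59*r - 10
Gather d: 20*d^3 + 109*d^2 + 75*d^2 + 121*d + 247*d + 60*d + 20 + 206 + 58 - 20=20*d^3 + 184*d^2 + 428*d + 264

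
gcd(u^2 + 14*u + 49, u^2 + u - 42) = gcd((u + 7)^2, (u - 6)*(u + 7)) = u + 7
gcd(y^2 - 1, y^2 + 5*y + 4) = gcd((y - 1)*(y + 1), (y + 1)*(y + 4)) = y + 1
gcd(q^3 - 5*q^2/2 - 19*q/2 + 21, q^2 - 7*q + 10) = q - 2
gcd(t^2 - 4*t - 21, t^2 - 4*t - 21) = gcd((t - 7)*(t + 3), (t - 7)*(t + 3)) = t^2 - 4*t - 21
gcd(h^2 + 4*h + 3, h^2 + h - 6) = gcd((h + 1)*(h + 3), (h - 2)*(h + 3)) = h + 3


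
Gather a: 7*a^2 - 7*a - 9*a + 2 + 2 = 7*a^2 - 16*a + 4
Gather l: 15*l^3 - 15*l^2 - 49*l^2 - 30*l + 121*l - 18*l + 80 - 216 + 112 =15*l^3 - 64*l^2 + 73*l - 24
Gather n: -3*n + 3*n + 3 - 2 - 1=0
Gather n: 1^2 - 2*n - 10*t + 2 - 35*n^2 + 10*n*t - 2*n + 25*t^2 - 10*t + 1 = -35*n^2 + n*(10*t - 4) + 25*t^2 - 20*t + 4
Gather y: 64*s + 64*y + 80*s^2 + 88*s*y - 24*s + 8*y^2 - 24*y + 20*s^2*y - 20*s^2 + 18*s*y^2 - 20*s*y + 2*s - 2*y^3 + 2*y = 60*s^2 + 42*s - 2*y^3 + y^2*(18*s + 8) + y*(20*s^2 + 68*s + 42)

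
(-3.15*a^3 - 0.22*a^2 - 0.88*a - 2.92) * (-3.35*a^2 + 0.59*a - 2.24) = 10.5525*a^5 - 1.1215*a^4 + 9.8742*a^3 + 9.7556*a^2 + 0.2484*a + 6.5408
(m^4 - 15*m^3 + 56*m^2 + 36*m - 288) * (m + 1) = m^5 - 14*m^4 + 41*m^3 + 92*m^2 - 252*m - 288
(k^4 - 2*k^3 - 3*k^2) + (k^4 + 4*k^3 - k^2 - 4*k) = 2*k^4 + 2*k^3 - 4*k^2 - 4*k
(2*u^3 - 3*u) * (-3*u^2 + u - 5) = -6*u^5 + 2*u^4 - u^3 - 3*u^2 + 15*u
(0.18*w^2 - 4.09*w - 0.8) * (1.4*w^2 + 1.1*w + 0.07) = 0.252*w^4 - 5.528*w^3 - 5.6064*w^2 - 1.1663*w - 0.056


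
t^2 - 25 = (t - 5)*(t + 5)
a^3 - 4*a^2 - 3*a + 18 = (a - 3)^2*(a + 2)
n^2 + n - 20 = (n - 4)*(n + 5)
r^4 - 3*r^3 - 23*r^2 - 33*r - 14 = (r - 7)*(r + 1)^2*(r + 2)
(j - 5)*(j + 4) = j^2 - j - 20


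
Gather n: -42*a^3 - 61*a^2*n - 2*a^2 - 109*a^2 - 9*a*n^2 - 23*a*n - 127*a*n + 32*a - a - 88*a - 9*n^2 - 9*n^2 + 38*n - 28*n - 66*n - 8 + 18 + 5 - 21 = -42*a^3 - 111*a^2 - 57*a + n^2*(-9*a - 18) + n*(-61*a^2 - 150*a - 56) - 6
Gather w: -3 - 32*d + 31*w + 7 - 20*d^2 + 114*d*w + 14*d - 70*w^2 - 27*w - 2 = -20*d^2 - 18*d - 70*w^2 + w*(114*d + 4) + 2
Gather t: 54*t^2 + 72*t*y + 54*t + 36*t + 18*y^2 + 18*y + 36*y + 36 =54*t^2 + t*(72*y + 90) + 18*y^2 + 54*y + 36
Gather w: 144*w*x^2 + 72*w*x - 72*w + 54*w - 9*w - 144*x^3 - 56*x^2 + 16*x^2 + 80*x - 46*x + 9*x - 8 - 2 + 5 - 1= w*(144*x^2 + 72*x - 27) - 144*x^3 - 40*x^2 + 43*x - 6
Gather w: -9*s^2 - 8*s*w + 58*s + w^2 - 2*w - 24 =-9*s^2 + 58*s + w^2 + w*(-8*s - 2) - 24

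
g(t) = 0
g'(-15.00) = 0.00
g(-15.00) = 0.00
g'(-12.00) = 0.00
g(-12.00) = 0.00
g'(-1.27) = 0.00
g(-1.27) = 0.00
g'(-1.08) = 0.00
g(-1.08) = 0.00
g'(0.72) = 0.00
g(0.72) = 0.00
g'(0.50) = 0.00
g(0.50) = 0.00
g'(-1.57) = 0.00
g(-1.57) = 0.00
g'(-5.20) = 0.00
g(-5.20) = 0.00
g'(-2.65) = 0.00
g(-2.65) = 0.00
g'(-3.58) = 0.00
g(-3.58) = 0.00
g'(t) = 0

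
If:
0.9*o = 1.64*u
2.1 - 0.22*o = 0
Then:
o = 9.55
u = 5.24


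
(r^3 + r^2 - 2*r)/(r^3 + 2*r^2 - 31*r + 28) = r*(r + 2)/(r^2 + 3*r - 28)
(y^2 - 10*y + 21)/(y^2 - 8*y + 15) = (y - 7)/(y - 5)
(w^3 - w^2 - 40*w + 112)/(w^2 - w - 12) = (w^2 + 3*w - 28)/(w + 3)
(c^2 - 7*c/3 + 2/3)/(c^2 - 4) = (c - 1/3)/(c + 2)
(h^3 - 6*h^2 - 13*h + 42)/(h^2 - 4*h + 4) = (h^2 - 4*h - 21)/(h - 2)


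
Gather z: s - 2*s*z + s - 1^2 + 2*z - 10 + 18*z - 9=2*s + z*(20 - 2*s) - 20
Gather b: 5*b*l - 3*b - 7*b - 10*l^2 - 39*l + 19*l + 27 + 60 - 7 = b*(5*l - 10) - 10*l^2 - 20*l + 80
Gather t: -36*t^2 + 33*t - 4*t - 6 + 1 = -36*t^2 + 29*t - 5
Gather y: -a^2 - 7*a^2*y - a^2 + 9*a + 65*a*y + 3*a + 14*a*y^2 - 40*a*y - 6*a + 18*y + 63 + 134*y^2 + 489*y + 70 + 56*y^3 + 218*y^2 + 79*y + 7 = -2*a^2 + 6*a + 56*y^3 + y^2*(14*a + 352) + y*(-7*a^2 + 25*a + 586) + 140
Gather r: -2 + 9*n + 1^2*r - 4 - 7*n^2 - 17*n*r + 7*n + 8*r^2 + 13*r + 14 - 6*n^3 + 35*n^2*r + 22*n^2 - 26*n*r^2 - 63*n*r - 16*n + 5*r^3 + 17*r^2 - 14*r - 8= -6*n^3 + 15*n^2 + 5*r^3 + r^2*(25 - 26*n) + r*(35*n^2 - 80*n)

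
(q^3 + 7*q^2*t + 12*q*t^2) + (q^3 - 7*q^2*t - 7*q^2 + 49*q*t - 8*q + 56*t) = 2*q^3 - 7*q^2 + 12*q*t^2 + 49*q*t - 8*q + 56*t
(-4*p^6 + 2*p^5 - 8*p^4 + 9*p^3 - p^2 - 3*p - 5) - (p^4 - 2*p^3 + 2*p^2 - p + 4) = -4*p^6 + 2*p^5 - 9*p^4 + 11*p^3 - 3*p^2 - 2*p - 9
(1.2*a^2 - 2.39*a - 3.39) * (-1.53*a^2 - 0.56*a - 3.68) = -1.836*a^4 + 2.9847*a^3 + 2.1091*a^2 + 10.6936*a + 12.4752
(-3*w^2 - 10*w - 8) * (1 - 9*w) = 27*w^3 + 87*w^2 + 62*w - 8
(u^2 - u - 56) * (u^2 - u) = u^4 - 2*u^3 - 55*u^2 + 56*u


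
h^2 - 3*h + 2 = (h - 2)*(h - 1)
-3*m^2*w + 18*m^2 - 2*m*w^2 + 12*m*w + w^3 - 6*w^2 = (-3*m + w)*(m + w)*(w - 6)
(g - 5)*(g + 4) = g^2 - g - 20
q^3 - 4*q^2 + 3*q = q*(q - 3)*(q - 1)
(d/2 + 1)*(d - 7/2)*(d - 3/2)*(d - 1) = d^4/2 - 2*d^3 - 7*d^2/8 + 61*d/8 - 21/4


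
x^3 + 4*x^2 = x^2*(x + 4)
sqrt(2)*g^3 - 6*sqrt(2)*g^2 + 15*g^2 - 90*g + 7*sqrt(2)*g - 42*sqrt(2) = (g - 6)*(g + 7*sqrt(2))*(sqrt(2)*g + 1)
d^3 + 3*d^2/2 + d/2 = d*(d + 1/2)*(d + 1)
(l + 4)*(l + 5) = l^2 + 9*l + 20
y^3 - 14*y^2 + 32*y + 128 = (y - 8)^2*(y + 2)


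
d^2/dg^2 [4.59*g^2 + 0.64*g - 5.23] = 9.18000000000000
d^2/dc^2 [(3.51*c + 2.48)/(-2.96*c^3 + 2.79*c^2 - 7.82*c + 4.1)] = (-184.519296*c^5 - 86.8233119999999*c^4 + 435.542274*c^3 - 971.426064*c^2 + 384.970524*c - 471.653704)/(25.934336*c^9 - 73.334592*c^8 + 274.669944*c^7 - 516.969447*c^6 + 928.804938*c^5 - 1177.011138*c^4 + 1164.202448*c^3 - 892.87422*c^2 + 394.3626*c - 68.921)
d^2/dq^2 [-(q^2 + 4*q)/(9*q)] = 0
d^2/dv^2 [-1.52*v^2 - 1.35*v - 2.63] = -3.04000000000000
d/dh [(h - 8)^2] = 2*h - 16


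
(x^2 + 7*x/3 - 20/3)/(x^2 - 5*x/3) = (x + 4)/x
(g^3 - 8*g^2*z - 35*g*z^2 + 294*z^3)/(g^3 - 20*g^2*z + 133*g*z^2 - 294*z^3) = (-g - 6*z)/(-g + 6*z)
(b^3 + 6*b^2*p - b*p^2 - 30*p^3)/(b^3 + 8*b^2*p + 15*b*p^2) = (b - 2*p)/b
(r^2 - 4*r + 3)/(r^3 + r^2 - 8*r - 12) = (r - 1)/(r^2 + 4*r + 4)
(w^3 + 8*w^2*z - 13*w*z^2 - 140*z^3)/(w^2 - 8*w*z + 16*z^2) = (-w^2 - 12*w*z - 35*z^2)/(-w + 4*z)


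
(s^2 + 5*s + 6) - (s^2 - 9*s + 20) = 14*s - 14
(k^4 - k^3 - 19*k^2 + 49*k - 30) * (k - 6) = k^5 - 7*k^4 - 13*k^3 + 163*k^2 - 324*k + 180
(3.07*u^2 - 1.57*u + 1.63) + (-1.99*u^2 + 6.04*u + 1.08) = 1.08*u^2 + 4.47*u + 2.71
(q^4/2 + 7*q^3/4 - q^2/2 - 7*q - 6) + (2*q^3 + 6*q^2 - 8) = q^4/2 + 15*q^3/4 + 11*q^2/2 - 7*q - 14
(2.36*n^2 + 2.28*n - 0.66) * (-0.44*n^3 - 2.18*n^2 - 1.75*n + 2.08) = -1.0384*n^5 - 6.148*n^4 - 8.81*n^3 + 2.3576*n^2 + 5.8974*n - 1.3728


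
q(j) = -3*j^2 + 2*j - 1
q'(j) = 2 - 6*j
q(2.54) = -15.27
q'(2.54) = -13.24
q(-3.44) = -43.38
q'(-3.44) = 22.64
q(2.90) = -20.43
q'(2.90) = -15.40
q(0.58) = -0.85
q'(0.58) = -1.48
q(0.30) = -0.67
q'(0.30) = 0.20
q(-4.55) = -72.21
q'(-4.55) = 29.30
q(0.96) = -1.84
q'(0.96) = -3.76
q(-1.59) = -11.76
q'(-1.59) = 11.54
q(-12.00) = -457.00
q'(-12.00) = 74.00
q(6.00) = -97.00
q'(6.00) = -34.00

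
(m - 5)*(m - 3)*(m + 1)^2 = m^4 - 6*m^3 + 22*m + 15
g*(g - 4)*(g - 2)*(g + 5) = g^4 - g^3 - 22*g^2 + 40*g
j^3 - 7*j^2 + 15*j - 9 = (j - 3)^2*(j - 1)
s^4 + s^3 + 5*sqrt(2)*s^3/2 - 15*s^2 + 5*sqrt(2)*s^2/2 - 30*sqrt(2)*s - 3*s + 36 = (s - 3)*(s + 4)*(s - sqrt(2)/2)*(s + 3*sqrt(2))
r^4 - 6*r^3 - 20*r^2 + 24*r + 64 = (r - 8)*(r - 2)*(r + 2)^2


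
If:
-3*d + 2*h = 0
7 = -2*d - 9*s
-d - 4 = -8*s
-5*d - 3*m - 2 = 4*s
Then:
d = -92/25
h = -138/25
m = 406/75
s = 1/25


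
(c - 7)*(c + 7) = c^2 - 49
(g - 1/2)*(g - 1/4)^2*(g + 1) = g^4 - 11*g^2/16 + 9*g/32 - 1/32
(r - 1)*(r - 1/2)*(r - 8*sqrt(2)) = r^3 - 8*sqrt(2)*r^2 - 3*r^2/2 + r/2 + 12*sqrt(2)*r - 4*sqrt(2)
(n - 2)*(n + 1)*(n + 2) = n^3 + n^2 - 4*n - 4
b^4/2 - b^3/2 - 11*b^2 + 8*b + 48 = (b/2 + 1)*(b - 4)*(b - 3)*(b + 4)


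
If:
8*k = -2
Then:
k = -1/4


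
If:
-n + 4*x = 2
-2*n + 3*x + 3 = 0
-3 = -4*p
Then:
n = 18/5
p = 3/4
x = 7/5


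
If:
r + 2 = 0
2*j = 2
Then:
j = 1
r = -2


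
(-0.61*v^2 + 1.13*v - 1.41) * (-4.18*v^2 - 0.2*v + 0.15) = 2.5498*v^4 - 4.6014*v^3 + 5.5763*v^2 + 0.4515*v - 0.2115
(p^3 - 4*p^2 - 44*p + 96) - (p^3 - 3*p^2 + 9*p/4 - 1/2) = -p^2 - 185*p/4 + 193/2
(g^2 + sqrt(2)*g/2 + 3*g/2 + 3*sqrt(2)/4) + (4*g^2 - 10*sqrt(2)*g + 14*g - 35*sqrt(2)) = 5*g^2 - 19*sqrt(2)*g/2 + 31*g/2 - 137*sqrt(2)/4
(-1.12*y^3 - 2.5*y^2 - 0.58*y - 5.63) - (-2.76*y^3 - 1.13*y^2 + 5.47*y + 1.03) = 1.64*y^3 - 1.37*y^2 - 6.05*y - 6.66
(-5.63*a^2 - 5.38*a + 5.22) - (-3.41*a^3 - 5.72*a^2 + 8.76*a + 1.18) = 3.41*a^3 + 0.0899999999999999*a^2 - 14.14*a + 4.04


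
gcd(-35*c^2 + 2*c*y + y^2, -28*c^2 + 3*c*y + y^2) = 7*c + y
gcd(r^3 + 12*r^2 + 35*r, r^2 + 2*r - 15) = r + 5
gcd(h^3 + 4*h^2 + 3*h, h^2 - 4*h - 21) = h + 3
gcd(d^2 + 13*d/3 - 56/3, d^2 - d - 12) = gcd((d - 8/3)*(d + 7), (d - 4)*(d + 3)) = 1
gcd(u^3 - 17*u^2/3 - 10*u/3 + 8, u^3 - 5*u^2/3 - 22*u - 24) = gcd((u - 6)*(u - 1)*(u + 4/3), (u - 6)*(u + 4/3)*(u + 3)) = u^2 - 14*u/3 - 8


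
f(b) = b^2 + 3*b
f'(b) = 2*b + 3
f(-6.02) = 18.18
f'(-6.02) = -9.04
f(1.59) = 7.30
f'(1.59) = 6.18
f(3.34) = 21.18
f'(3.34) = 9.68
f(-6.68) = 24.58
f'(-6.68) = -10.36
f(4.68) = 35.94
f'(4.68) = 12.36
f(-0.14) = -0.40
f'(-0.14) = 2.72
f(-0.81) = -1.77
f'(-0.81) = 1.38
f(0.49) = 1.71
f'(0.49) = 3.98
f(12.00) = 180.00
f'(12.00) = 27.00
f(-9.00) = 54.00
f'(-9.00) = -15.00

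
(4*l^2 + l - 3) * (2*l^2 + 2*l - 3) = 8*l^4 + 10*l^3 - 16*l^2 - 9*l + 9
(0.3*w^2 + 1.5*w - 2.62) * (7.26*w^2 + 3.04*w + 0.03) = 2.178*w^4 + 11.802*w^3 - 14.4522*w^2 - 7.9198*w - 0.0786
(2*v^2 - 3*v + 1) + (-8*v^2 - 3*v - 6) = -6*v^2 - 6*v - 5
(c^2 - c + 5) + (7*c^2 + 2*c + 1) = 8*c^2 + c + 6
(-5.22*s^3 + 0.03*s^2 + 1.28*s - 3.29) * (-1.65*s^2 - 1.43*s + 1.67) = 8.613*s^5 + 7.4151*s^4 - 10.8723*s^3 + 3.6482*s^2 + 6.8423*s - 5.4943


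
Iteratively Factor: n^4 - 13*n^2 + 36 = (n + 3)*(n^3 - 3*n^2 - 4*n + 12) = (n - 2)*(n + 3)*(n^2 - n - 6) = (n - 2)*(n + 2)*(n + 3)*(n - 3)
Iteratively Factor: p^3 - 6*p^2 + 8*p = (p)*(p^2 - 6*p + 8) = p*(p - 4)*(p - 2)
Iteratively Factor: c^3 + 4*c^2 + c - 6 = (c - 1)*(c^2 + 5*c + 6) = (c - 1)*(c + 2)*(c + 3)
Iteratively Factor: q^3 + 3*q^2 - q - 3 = (q + 1)*(q^2 + 2*q - 3) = (q + 1)*(q + 3)*(q - 1)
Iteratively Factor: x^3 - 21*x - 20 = (x + 4)*(x^2 - 4*x - 5) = (x - 5)*(x + 4)*(x + 1)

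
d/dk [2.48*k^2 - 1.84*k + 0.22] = 4.96*k - 1.84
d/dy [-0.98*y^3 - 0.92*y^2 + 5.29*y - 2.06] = -2.94*y^2 - 1.84*y + 5.29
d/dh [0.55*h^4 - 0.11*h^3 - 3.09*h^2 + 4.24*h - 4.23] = 2.2*h^3 - 0.33*h^2 - 6.18*h + 4.24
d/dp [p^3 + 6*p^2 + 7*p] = 3*p^2 + 12*p + 7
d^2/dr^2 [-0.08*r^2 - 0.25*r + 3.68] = -0.160000000000000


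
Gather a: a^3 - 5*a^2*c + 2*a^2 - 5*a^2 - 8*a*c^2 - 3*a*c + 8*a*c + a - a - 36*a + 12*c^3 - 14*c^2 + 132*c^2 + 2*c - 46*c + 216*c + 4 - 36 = a^3 + a^2*(-5*c - 3) + a*(-8*c^2 + 5*c - 36) + 12*c^3 + 118*c^2 + 172*c - 32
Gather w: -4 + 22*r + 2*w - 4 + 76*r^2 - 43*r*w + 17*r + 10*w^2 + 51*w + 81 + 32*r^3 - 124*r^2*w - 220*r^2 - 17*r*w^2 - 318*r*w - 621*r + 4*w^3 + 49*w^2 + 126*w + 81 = 32*r^3 - 144*r^2 - 582*r + 4*w^3 + w^2*(59 - 17*r) + w*(-124*r^2 - 361*r + 179) + 154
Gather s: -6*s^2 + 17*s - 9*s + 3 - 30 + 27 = -6*s^2 + 8*s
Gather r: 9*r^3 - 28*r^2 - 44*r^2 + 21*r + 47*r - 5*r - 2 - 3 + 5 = 9*r^3 - 72*r^2 + 63*r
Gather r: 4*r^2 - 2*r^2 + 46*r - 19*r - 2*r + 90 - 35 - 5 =2*r^2 + 25*r + 50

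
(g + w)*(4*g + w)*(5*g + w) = 20*g^3 + 29*g^2*w + 10*g*w^2 + w^3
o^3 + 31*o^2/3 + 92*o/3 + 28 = (o + 2)*(o + 7/3)*(o + 6)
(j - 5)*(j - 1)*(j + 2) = j^3 - 4*j^2 - 7*j + 10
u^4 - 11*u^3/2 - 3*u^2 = u^2*(u - 6)*(u + 1/2)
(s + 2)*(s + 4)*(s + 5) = s^3 + 11*s^2 + 38*s + 40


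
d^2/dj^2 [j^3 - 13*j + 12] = 6*j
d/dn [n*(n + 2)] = 2*n + 2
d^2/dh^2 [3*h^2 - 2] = 6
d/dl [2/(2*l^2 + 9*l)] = 2*(-4*l - 9)/(l^2*(2*l + 9)^2)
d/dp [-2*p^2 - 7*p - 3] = -4*p - 7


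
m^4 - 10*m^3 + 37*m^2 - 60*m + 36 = (m - 3)^2*(m - 2)^2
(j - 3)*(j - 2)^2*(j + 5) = j^4 - 2*j^3 - 19*j^2 + 68*j - 60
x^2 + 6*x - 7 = (x - 1)*(x + 7)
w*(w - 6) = w^2 - 6*w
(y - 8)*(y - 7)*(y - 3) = y^3 - 18*y^2 + 101*y - 168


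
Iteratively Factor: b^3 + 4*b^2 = (b + 4)*(b^2) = b*(b + 4)*(b)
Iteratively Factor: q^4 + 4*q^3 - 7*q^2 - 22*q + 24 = (q - 1)*(q^3 + 5*q^2 - 2*q - 24) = (q - 1)*(q + 3)*(q^2 + 2*q - 8) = (q - 2)*(q - 1)*(q + 3)*(q + 4)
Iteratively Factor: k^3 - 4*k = (k)*(k^2 - 4) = k*(k + 2)*(k - 2)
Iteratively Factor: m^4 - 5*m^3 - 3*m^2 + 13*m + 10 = (m + 1)*(m^3 - 6*m^2 + 3*m + 10) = (m - 5)*(m + 1)*(m^2 - m - 2) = (m - 5)*(m - 2)*(m + 1)*(m + 1)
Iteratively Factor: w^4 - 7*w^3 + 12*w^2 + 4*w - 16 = (w - 2)*(w^3 - 5*w^2 + 2*w + 8) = (w - 2)*(w + 1)*(w^2 - 6*w + 8) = (w - 2)^2*(w + 1)*(w - 4)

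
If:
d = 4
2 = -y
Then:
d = 4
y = -2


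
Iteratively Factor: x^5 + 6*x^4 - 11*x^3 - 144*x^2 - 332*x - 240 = (x - 5)*(x^4 + 11*x^3 + 44*x^2 + 76*x + 48) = (x - 5)*(x + 2)*(x^3 + 9*x^2 + 26*x + 24) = (x - 5)*(x + 2)*(x + 4)*(x^2 + 5*x + 6) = (x - 5)*(x + 2)^2*(x + 4)*(x + 3)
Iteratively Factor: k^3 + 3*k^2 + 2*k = (k + 2)*(k^2 + k) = k*(k + 2)*(k + 1)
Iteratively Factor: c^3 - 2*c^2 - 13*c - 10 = (c + 2)*(c^2 - 4*c - 5) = (c + 1)*(c + 2)*(c - 5)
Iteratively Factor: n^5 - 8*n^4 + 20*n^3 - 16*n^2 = (n)*(n^4 - 8*n^3 + 20*n^2 - 16*n) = n^2*(n^3 - 8*n^2 + 20*n - 16) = n^2*(n - 4)*(n^2 - 4*n + 4) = n^2*(n - 4)*(n - 2)*(n - 2)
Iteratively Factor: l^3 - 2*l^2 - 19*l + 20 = (l - 5)*(l^2 + 3*l - 4) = (l - 5)*(l + 4)*(l - 1)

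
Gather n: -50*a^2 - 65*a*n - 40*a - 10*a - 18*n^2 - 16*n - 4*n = -50*a^2 - 50*a - 18*n^2 + n*(-65*a - 20)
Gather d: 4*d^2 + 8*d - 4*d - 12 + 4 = 4*d^2 + 4*d - 8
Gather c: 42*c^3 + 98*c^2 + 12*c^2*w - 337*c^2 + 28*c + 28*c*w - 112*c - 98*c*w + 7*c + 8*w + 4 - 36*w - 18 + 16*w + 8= 42*c^3 + c^2*(12*w - 239) + c*(-70*w - 77) - 12*w - 6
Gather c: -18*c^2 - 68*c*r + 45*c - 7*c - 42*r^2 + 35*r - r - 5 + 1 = -18*c^2 + c*(38 - 68*r) - 42*r^2 + 34*r - 4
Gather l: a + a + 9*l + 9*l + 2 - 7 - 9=2*a + 18*l - 14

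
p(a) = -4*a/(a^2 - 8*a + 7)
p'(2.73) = 0.03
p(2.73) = 1.48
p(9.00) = -2.25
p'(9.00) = 1.16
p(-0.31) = 0.13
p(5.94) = 4.54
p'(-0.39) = -0.26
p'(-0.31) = -0.30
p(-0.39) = 0.15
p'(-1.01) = -0.09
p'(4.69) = 0.83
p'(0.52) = -2.78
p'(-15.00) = 0.01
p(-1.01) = 0.25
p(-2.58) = 0.30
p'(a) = -4*a*(8 - 2*a)/(a^2 - 8*a + 7)^2 - 4/(a^2 - 8*a + 7) = 4*(a^2 - 7)/(a^4 - 16*a^3 + 78*a^2 - 112*a + 49)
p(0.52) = -0.67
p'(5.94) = 4.13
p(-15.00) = 0.17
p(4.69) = 2.20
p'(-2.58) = -0.00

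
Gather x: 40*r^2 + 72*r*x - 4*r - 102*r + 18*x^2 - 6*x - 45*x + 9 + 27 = 40*r^2 - 106*r + 18*x^2 + x*(72*r - 51) + 36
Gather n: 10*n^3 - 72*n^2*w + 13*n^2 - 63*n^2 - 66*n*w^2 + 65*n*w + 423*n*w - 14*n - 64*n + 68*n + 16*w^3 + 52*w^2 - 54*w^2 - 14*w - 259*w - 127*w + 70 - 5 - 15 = 10*n^3 + n^2*(-72*w - 50) + n*(-66*w^2 + 488*w - 10) + 16*w^3 - 2*w^2 - 400*w + 50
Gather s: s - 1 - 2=s - 3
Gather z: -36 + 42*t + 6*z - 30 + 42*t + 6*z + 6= 84*t + 12*z - 60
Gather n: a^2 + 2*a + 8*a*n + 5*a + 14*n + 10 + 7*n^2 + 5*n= a^2 + 7*a + 7*n^2 + n*(8*a + 19) + 10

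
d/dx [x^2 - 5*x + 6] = 2*x - 5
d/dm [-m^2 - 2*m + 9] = -2*m - 2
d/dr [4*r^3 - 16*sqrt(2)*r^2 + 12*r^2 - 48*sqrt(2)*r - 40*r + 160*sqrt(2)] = 12*r^2 - 32*sqrt(2)*r + 24*r - 48*sqrt(2) - 40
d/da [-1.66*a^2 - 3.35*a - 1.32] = -3.32*a - 3.35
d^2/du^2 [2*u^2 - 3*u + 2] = 4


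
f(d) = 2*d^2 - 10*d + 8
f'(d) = 4*d - 10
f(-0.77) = 16.89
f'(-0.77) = -13.08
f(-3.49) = 67.26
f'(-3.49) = -23.96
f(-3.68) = 71.88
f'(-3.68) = -24.72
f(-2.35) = 42.54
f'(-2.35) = -19.40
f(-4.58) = 95.75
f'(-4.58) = -28.32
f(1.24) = -1.32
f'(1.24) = -5.04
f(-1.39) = 25.76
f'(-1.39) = -15.56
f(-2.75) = 50.62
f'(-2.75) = -21.00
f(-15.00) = 608.00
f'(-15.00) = -70.00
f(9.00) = 80.00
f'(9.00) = 26.00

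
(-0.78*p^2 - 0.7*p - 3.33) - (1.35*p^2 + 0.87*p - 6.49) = -2.13*p^2 - 1.57*p + 3.16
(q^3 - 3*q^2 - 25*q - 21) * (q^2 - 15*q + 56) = q^5 - 18*q^4 + 76*q^3 + 186*q^2 - 1085*q - 1176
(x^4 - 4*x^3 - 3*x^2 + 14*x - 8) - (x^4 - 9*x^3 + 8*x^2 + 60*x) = 5*x^3 - 11*x^2 - 46*x - 8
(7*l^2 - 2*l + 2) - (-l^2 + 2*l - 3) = 8*l^2 - 4*l + 5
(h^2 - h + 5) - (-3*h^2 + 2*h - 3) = 4*h^2 - 3*h + 8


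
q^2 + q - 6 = (q - 2)*(q + 3)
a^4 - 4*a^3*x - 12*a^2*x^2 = a^2*(a - 6*x)*(a + 2*x)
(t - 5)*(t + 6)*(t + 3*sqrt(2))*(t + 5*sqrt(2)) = t^4 + t^3 + 8*sqrt(2)*t^3 + 8*sqrt(2)*t^2 - 240*sqrt(2)*t + 30*t - 900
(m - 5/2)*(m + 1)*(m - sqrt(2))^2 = m^4 - 2*sqrt(2)*m^3 - 3*m^3/2 - m^2/2 + 3*sqrt(2)*m^2 - 3*m + 5*sqrt(2)*m - 5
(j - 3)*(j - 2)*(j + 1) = j^3 - 4*j^2 + j + 6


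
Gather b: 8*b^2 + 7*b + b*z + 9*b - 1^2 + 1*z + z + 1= 8*b^2 + b*(z + 16) + 2*z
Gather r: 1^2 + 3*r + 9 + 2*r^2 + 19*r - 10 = 2*r^2 + 22*r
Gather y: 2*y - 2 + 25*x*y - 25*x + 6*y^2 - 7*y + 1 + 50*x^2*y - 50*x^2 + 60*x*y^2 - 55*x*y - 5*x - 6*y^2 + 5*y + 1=-50*x^2 + 60*x*y^2 - 30*x + y*(50*x^2 - 30*x)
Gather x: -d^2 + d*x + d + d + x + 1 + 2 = -d^2 + 2*d + x*(d + 1) + 3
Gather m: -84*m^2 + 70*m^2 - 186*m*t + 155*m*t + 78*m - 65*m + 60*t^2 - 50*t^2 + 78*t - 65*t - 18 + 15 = -14*m^2 + m*(13 - 31*t) + 10*t^2 + 13*t - 3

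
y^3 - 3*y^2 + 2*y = y*(y - 2)*(y - 1)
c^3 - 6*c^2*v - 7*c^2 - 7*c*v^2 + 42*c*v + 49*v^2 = (c - 7)*(c - 7*v)*(c + v)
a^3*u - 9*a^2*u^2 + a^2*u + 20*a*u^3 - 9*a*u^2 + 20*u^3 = (a - 5*u)*(a - 4*u)*(a*u + u)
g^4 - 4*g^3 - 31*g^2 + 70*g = g*(g - 7)*(g - 2)*(g + 5)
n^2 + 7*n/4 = n*(n + 7/4)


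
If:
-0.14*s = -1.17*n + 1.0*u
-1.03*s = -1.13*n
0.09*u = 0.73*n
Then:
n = 0.00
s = 0.00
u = 0.00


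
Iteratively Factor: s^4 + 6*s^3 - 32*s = (s)*(s^3 + 6*s^2 - 32) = s*(s + 4)*(s^2 + 2*s - 8) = s*(s + 4)^2*(s - 2)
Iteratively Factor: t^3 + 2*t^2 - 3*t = (t + 3)*(t^2 - t) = t*(t + 3)*(t - 1)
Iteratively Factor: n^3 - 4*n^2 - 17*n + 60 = (n - 3)*(n^2 - n - 20) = (n - 5)*(n - 3)*(n + 4)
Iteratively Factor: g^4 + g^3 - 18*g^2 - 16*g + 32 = (g + 4)*(g^3 - 3*g^2 - 6*g + 8) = (g + 2)*(g + 4)*(g^2 - 5*g + 4) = (g - 1)*(g + 2)*(g + 4)*(g - 4)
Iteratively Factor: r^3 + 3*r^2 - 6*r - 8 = (r + 4)*(r^2 - r - 2) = (r - 2)*(r + 4)*(r + 1)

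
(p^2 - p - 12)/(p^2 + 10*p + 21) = (p - 4)/(p + 7)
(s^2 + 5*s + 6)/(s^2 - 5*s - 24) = (s + 2)/(s - 8)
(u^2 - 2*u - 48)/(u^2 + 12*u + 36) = (u - 8)/(u + 6)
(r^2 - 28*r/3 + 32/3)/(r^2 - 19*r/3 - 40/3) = (3*r - 4)/(3*r + 5)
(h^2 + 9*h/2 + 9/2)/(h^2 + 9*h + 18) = (h + 3/2)/(h + 6)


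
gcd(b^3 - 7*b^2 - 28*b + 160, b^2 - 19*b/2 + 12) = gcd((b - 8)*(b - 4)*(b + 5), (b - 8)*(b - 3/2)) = b - 8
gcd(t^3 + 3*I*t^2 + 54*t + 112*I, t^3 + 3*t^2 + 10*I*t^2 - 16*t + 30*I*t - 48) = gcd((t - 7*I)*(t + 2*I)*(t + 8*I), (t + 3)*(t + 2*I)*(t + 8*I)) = t^2 + 10*I*t - 16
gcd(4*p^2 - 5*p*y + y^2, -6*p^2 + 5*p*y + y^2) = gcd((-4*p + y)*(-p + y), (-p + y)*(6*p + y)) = -p + y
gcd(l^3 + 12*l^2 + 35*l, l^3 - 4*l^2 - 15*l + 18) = 1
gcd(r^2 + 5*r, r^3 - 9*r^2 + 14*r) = r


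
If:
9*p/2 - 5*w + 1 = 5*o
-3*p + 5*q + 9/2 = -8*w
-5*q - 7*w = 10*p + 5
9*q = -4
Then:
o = 8219/18180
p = -113/1818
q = -4/9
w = -280/909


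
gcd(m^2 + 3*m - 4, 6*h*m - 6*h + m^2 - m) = m - 1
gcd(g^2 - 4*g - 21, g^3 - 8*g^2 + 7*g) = g - 7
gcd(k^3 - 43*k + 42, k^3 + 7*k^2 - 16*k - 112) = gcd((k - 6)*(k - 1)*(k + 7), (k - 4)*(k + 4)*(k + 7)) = k + 7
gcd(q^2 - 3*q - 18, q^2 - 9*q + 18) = q - 6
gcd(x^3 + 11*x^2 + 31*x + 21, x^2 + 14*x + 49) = x + 7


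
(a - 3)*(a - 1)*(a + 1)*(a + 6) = a^4 + 3*a^3 - 19*a^2 - 3*a + 18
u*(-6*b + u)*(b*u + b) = -6*b^2*u^2 - 6*b^2*u + b*u^3 + b*u^2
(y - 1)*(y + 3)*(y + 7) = y^3 + 9*y^2 + 11*y - 21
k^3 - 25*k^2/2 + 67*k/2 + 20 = (k - 8)*(k - 5)*(k + 1/2)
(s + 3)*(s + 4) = s^2 + 7*s + 12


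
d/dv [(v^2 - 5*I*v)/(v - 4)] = (v^2 - 8*v + 20*I)/(v^2 - 8*v + 16)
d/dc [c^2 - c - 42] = 2*c - 1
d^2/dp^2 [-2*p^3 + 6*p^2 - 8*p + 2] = 12 - 12*p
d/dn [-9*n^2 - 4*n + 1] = -18*n - 4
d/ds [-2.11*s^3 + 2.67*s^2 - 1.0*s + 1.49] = -6.33*s^2 + 5.34*s - 1.0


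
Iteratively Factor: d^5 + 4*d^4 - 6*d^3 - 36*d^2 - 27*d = (d + 3)*(d^4 + d^3 - 9*d^2 - 9*d) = (d - 3)*(d + 3)*(d^3 + 4*d^2 + 3*d) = (d - 3)*(d + 1)*(d + 3)*(d^2 + 3*d) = (d - 3)*(d + 1)*(d + 3)^2*(d)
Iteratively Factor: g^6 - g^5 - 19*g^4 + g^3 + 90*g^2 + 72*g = (g + 2)*(g^5 - 3*g^4 - 13*g^3 + 27*g^2 + 36*g) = (g - 4)*(g + 2)*(g^4 + g^3 - 9*g^2 - 9*g) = (g - 4)*(g + 1)*(g + 2)*(g^3 - 9*g) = (g - 4)*(g + 1)*(g + 2)*(g + 3)*(g^2 - 3*g) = g*(g - 4)*(g + 1)*(g + 2)*(g + 3)*(g - 3)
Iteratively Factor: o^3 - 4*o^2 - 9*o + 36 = (o - 3)*(o^2 - o - 12) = (o - 3)*(o + 3)*(o - 4)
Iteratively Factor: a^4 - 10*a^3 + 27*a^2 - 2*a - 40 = (a - 2)*(a^3 - 8*a^2 + 11*a + 20) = (a - 5)*(a - 2)*(a^2 - 3*a - 4) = (a - 5)*(a - 2)*(a + 1)*(a - 4)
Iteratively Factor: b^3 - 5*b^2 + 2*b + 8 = (b - 4)*(b^2 - b - 2) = (b - 4)*(b - 2)*(b + 1)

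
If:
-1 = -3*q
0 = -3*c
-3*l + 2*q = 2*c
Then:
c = 0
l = 2/9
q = 1/3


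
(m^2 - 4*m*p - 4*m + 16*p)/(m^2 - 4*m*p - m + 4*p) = (m - 4)/(m - 1)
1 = 1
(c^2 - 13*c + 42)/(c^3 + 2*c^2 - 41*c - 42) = (c - 7)/(c^2 + 8*c + 7)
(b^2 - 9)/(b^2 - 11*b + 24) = (b + 3)/(b - 8)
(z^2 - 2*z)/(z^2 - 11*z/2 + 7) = 2*z/(2*z - 7)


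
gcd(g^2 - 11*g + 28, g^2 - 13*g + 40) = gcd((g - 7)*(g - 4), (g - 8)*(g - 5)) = 1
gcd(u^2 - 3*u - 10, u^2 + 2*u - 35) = u - 5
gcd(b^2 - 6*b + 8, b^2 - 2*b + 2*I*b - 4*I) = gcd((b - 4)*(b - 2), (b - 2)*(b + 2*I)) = b - 2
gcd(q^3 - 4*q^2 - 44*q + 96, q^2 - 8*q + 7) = 1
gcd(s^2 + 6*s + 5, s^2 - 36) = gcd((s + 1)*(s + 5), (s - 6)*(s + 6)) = 1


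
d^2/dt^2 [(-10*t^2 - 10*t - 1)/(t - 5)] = -602/(t^3 - 15*t^2 + 75*t - 125)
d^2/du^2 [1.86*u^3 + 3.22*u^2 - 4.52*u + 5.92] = 11.16*u + 6.44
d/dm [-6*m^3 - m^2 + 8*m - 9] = -18*m^2 - 2*m + 8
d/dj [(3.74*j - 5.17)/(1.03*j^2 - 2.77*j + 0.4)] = (-3.8522*j^2 + 10.6502*j - 12.8249)/(1.0609*j^4 - 5.7062*j^3 + 8.4969*j^2 - 2.216*j + 0.16)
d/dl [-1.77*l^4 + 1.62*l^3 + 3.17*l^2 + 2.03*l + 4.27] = -7.08*l^3 + 4.86*l^2 + 6.34*l + 2.03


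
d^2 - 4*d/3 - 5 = (d - 3)*(d + 5/3)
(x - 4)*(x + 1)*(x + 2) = x^3 - x^2 - 10*x - 8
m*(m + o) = m^2 + m*o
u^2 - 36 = (u - 6)*(u + 6)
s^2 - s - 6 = (s - 3)*(s + 2)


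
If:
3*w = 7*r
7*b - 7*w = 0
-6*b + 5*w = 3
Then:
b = -3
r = -9/7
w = -3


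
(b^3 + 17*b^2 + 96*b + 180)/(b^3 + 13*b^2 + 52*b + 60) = (b + 6)/(b + 2)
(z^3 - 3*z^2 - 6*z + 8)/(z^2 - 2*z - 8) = z - 1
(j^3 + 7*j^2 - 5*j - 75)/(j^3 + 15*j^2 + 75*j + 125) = (j - 3)/(j + 5)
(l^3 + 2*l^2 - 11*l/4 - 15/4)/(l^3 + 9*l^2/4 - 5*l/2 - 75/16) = 4*(l + 1)/(4*l + 5)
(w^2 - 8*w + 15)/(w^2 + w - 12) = (w - 5)/(w + 4)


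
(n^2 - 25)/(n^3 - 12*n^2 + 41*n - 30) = (n + 5)/(n^2 - 7*n + 6)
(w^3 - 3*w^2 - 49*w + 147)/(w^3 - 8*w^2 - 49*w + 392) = (w - 3)/(w - 8)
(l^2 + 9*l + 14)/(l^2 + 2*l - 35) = (l + 2)/(l - 5)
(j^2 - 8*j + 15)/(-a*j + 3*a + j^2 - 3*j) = (5 - j)/(a - j)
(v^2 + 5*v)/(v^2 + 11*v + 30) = v/(v + 6)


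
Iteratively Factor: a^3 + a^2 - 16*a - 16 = (a + 4)*(a^2 - 3*a - 4) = (a + 1)*(a + 4)*(a - 4)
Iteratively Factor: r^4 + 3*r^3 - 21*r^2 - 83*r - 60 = (r + 4)*(r^3 - r^2 - 17*r - 15) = (r - 5)*(r + 4)*(r^2 + 4*r + 3) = (r - 5)*(r + 1)*(r + 4)*(r + 3)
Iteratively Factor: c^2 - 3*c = (c - 3)*(c)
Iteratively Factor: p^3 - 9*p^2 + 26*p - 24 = (p - 2)*(p^2 - 7*p + 12) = (p - 4)*(p - 2)*(p - 3)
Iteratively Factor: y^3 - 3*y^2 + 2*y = (y)*(y^2 - 3*y + 2) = y*(y - 1)*(y - 2)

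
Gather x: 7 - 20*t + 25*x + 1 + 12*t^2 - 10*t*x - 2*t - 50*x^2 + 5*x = 12*t^2 - 22*t - 50*x^2 + x*(30 - 10*t) + 8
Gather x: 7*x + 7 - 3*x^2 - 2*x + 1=-3*x^2 + 5*x + 8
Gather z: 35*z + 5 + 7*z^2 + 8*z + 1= 7*z^2 + 43*z + 6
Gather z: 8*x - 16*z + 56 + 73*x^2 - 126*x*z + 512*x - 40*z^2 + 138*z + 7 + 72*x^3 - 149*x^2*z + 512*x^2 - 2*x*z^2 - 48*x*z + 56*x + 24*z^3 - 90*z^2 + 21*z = 72*x^3 + 585*x^2 + 576*x + 24*z^3 + z^2*(-2*x - 130) + z*(-149*x^2 - 174*x + 143) + 63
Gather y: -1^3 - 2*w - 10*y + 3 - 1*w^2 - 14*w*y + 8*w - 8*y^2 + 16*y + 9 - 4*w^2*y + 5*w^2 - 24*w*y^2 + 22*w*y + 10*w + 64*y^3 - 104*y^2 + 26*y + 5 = 4*w^2 + 16*w + 64*y^3 + y^2*(-24*w - 112) + y*(-4*w^2 + 8*w + 32) + 16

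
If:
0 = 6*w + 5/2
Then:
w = -5/12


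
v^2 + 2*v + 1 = (v + 1)^2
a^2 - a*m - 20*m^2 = (a - 5*m)*(a + 4*m)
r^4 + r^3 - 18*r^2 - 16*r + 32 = (r - 4)*(r - 1)*(r + 2)*(r + 4)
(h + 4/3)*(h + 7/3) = h^2 + 11*h/3 + 28/9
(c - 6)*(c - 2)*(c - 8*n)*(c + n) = c^4 - 7*c^3*n - 8*c^3 - 8*c^2*n^2 + 56*c^2*n + 12*c^2 + 64*c*n^2 - 84*c*n - 96*n^2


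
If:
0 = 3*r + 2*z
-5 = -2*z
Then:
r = -5/3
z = 5/2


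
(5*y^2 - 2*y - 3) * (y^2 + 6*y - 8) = 5*y^4 + 28*y^3 - 55*y^2 - 2*y + 24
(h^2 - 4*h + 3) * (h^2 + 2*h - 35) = h^4 - 2*h^3 - 40*h^2 + 146*h - 105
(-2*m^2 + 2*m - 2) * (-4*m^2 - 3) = 8*m^4 - 8*m^3 + 14*m^2 - 6*m + 6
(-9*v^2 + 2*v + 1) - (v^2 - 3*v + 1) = -10*v^2 + 5*v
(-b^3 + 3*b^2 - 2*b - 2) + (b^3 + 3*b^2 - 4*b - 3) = 6*b^2 - 6*b - 5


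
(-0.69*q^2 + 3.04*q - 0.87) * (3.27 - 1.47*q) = 1.0143*q^3 - 6.7251*q^2 + 11.2197*q - 2.8449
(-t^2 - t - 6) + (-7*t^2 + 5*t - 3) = -8*t^2 + 4*t - 9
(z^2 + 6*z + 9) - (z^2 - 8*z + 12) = 14*z - 3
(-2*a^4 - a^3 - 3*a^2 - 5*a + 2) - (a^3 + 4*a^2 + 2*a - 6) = -2*a^4 - 2*a^3 - 7*a^2 - 7*a + 8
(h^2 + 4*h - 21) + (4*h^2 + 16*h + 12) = 5*h^2 + 20*h - 9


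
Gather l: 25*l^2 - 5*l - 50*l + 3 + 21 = 25*l^2 - 55*l + 24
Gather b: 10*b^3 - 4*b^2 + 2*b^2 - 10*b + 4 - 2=10*b^3 - 2*b^2 - 10*b + 2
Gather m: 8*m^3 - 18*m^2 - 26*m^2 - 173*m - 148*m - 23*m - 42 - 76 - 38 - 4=8*m^3 - 44*m^2 - 344*m - 160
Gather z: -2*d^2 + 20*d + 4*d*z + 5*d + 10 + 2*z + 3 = -2*d^2 + 25*d + z*(4*d + 2) + 13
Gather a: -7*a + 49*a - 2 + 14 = 42*a + 12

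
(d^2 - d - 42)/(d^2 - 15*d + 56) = (d + 6)/(d - 8)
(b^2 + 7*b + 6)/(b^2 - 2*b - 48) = (b + 1)/(b - 8)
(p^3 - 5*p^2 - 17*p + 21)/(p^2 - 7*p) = p + 2 - 3/p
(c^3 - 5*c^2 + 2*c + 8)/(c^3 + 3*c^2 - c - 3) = (c^2 - 6*c + 8)/(c^2 + 2*c - 3)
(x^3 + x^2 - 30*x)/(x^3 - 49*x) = (x^2 + x - 30)/(x^2 - 49)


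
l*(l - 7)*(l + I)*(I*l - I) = I*l^4 - l^3 - 8*I*l^3 + 8*l^2 + 7*I*l^2 - 7*l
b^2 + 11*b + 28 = (b + 4)*(b + 7)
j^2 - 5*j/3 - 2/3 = (j - 2)*(j + 1/3)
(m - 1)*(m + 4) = m^2 + 3*m - 4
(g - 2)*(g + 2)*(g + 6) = g^3 + 6*g^2 - 4*g - 24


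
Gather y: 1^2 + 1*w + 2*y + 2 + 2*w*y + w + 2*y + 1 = 2*w + y*(2*w + 4) + 4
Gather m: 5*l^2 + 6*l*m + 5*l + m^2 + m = 5*l^2 + 5*l + m^2 + m*(6*l + 1)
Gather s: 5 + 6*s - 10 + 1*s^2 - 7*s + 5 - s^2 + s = 0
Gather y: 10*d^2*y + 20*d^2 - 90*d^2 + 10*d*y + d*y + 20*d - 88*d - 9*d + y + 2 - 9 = -70*d^2 - 77*d + y*(10*d^2 + 11*d + 1) - 7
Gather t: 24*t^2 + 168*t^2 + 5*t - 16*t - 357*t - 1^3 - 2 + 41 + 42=192*t^2 - 368*t + 80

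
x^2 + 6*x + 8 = (x + 2)*(x + 4)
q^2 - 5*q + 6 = (q - 3)*(q - 2)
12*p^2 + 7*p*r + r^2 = (3*p + r)*(4*p + r)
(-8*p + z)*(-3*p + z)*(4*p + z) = 96*p^3 - 20*p^2*z - 7*p*z^2 + z^3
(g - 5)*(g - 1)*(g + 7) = g^3 + g^2 - 37*g + 35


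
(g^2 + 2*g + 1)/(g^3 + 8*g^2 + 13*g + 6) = 1/(g + 6)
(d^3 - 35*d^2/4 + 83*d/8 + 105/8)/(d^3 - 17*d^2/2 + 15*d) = (4*d^2 - 25*d - 21)/(4*d*(d - 6))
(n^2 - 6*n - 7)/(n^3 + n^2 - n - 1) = (n - 7)/(n^2 - 1)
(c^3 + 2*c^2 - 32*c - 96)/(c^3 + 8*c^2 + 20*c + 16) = (c^2 - 2*c - 24)/(c^2 + 4*c + 4)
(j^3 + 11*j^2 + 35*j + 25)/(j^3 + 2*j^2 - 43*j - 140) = (j^2 + 6*j + 5)/(j^2 - 3*j - 28)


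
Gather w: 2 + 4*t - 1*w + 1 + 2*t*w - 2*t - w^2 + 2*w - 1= 2*t - w^2 + w*(2*t + 1) + 2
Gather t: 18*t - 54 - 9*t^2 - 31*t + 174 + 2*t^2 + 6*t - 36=-7*t^2 - 7*t + 84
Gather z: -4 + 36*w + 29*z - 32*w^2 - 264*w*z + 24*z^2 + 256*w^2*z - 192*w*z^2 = -32*w^2 + 36*w + z^2*(24 - 192*w) + z*(256*w^2 - 264*w + 29) - 4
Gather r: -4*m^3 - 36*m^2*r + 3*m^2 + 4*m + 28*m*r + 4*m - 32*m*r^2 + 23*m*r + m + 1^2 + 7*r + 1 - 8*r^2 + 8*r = -4*m^3 + 3*m^2 + 9*m + r^2*(-32*m - 8) + r*(-36*m^2 + 51*m + 15) + 2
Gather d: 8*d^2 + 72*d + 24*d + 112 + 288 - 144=8*d^2 + 96*d + 256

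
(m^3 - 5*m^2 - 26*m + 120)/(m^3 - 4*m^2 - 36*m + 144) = (m + 5)/(m + 6)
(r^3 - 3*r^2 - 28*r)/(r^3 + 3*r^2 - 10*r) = (r^2 - 3*r - 28)/(r^2 + 3*r - 10)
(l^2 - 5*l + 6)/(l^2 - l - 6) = (l - 2)/(l + 2)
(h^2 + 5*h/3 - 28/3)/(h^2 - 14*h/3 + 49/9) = 3*(h + 4)/(3*h - 7)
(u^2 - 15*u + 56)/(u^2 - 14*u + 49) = (u - 8)/(u - 7)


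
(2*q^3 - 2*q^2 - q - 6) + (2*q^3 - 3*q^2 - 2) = 4*q^3 - 5*q^2 - q - 8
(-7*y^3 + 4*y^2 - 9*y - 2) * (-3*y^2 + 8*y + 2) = 21*y^5 - 68*y^4 + 45*y^3 - 58*y^2 - 34*y - 4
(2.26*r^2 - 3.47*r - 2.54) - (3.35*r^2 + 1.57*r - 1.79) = -1.09*r^2 - 5.04*r - 0.75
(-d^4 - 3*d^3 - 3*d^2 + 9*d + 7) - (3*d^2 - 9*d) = -d^4 - 3*d^3 - 6*d^2 + 18*d + 7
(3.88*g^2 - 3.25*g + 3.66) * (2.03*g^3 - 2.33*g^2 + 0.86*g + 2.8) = 7.8764*g^5 - 15.6379*g^4 + 18.3391*g^3 - 0.458800000000002*g^2 - 5.9524*g + 10.248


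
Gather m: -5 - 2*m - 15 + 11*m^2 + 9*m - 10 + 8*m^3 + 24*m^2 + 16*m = 8*m^3 + 35*m^2 + 23*m - 30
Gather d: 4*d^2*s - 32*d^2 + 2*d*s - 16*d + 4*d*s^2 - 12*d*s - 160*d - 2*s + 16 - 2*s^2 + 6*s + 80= d^2*(4*s - 32) + d*(4*s^2 - 10*s - 176) - 2*s^2 + 4*s + 96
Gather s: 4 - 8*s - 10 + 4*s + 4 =-4*s - 2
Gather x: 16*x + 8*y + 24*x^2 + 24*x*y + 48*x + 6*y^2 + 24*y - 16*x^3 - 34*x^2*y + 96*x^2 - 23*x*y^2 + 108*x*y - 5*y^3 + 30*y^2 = -16*x^3 + x^2*(120 - 34*y) + x*(-23*y^2 + 132*y + 64) - 5*y^3 + 36*y^2 + 32*y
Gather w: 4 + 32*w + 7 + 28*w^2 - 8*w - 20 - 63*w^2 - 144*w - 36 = -35*w^2 - 120*w - 45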